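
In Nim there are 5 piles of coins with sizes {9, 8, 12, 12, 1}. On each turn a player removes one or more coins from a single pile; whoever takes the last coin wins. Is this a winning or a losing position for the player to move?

Losing position

Bitwise XOR of the heap sizes:
  1001  (9)
  1000  (8)
  1100  (12)
  1100  (12)
  0001  (1)
  ----
  0000  (0)
The nim-sum is 0, so this is a P-position: the player to move is in a losing position under optimal play.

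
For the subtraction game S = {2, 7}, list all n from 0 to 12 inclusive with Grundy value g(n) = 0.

Grundy values for subtraction set {2, 7}:
g(0) = mex{} = 0
g(1) = mex{} = 0
g(2) = mex{0} = 1
g(3) = mex{0} = 1
g(4) = mex{1} = 0
g(5) = mex{1} = 0
g(6) = mex{0} = 1
g(7) = mex{0} = 1
g(8) = mex{0,1} = 2
g(9) = mex{1} = 0
g(10) = mex{1,2} = 0
g(11) = mex{0} = 1
g(12) = mex{0} = 1
The P-positions (g = 0) in 0..12 are 0, 1, 4, 5, 9, 10.

0, 1, 4, 5, 9, 10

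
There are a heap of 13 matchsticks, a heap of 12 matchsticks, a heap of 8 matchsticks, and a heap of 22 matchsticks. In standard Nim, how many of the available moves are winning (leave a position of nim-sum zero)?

1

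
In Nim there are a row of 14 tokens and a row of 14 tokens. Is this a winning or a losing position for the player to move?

Nim-sum: 14 XOR 14 = 0.
The nim-sum is 0, so this is a P-position: the player to move is in a losing position under optimal play.

Losing position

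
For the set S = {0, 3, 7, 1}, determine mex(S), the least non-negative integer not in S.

The values 0, 1 are all present; 2 is the first non-negative integer missing from the set.

2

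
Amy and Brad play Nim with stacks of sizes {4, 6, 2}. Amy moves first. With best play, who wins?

Brad wins

Nim-sum: 4 ⊕ 6 ⊕ 2 = 0.
The nim-sum is 0, so this is a P-position: the player to move is in a losing position under optimal play; Amy is about to move from it and so loses — Brad wins.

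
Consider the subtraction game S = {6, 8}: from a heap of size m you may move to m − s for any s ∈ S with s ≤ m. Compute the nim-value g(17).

0

Grundy values for subtraction set {6, 8}:
k:     0  1  2  3  4  5  6  7  8  9 10 11 12 13 14 15 16 17
g(k):  0  0  0  0  0  0  1  1  1  1  1  1  2  2  0  0  0  0
So g(17) = 0.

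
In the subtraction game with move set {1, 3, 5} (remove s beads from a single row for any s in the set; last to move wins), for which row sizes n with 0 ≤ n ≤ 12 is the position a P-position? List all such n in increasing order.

0, 2, 4, 6, 8, 10, 12

Build the Grundy sequence with g(k) = mex{g(k−s) : s ∈ {1, 3, 5}, s ≤ k}:
g(0) = mex{} = 0
g(1) = mex{0} = 1
g(2) = mex{1} = 0
g(3) = mex{0} = 1
g(4) = mex{1} = 0
g(5) = mex{0} = 1
g(6) = mex{1} = 0
g(7) = mex{0} = 1
g(8) = mex{1} = 0
g(9) = mex{0} = 1
g(10) = mex{1} = 0
g(11) = mex{0} = 1
g(12) = mex{1} = 0
The P-positions (g = 0) in 0..12 are 0, 2, 4, 6, 8, 10, 12.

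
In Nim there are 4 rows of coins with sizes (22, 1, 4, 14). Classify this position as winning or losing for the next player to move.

Write each in binary and XOR column by column:
  10110  (22)
  00001  (1)
  00100  (4)
  01110  (14)
  -----
  11101  (29)
The nim-sum is 29 ≠ 0, so this is an N-position: the player to move can win.

Winning position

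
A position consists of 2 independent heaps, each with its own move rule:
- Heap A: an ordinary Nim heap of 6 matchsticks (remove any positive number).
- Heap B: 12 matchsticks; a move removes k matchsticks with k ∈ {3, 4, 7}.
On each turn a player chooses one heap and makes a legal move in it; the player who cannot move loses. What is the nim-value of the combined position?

Heap A is a plain Nim heap of size 6, so its Grundy value is 6.
For heap B, compute g(0), g(1), … with moves {3, 4, 7}:
k:     0  1  2  3  4  5  6  7  8  9 10 11 12
g(k):  0  0  0  1  1  1  2  2  2  3  0  0  0
So g(12) = 0.
The value of a disjunctive sum is the nim-sum of the parts.
Combined value = 6 ⊕ 0 = 6.

6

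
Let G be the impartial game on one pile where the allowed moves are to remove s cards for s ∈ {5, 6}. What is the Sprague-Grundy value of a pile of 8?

1

Grundy values for subtraction set {5, 6}:
g(0) = mex{} = 0
g(1) = mex{} = 0
g(2) = mex{} = 0
g(3) = mex{} = 0
g(4) = mex{} = 0
g(5) = mex{0} = 1
g(6) = mex{0} = 1
g(7) = mex{0} = 1
g(8) = mex{0} = 1
So g(8) = 1.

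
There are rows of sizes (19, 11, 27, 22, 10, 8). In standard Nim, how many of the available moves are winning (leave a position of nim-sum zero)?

3

Nim-sum: 19 ^ 11 ^ 27 ^ 22 ^ 10 ^ 8 = 23.
The overall nim-sum is X = 23. A row of size p has a winning move iff p XOR X < p (reduce it to p XOR X).
  19: 19 XOR 23 = 4 < 19 — winning move (to 4).
  11: 11 XOR 23 = 28 ≥ 11 — no move.
  27: 27 XOR 23 = 12 < 27 — winning move (to 12).
  22: 22 XOR 23 = 1 < 22 — winning move (to 1).
  10: 10 XOR 23 = 29 ≥ 10 — no move.
  8: 8 XOR 23 = 31 ≥ 8 — no move.
That gives 3 winning moves.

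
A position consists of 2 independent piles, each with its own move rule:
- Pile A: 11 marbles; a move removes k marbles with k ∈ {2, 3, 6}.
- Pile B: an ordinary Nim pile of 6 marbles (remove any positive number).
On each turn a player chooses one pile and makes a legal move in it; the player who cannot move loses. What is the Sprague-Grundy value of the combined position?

7

Grundy values for pile A (subtraction set {2, 3, 6}):
g(0) = mex{} = 0
g(1) = mex{} = 0
g(2) = mex{0} = 1
g(3) = mex{0} = 1
g(4) = mex{0,1} = 2
g(5) = mex{1} = 0
g(6) = mex{0,1,2} = 3
g(7) = mex{0,2} = 1
g(8) = mex{0,1,3} = 2
g(9) = mex{1,3} = 0
g(10) = mex{1,2} = 0
g(11) = mex{0,2} = 1
So g(11) = 1.
Pile B is a plain Nim pile of size 6, so its Grundy value is 6.
By the Sprague-Grundy theorem, the Grundy value of a sum of independent games is the XOR of the component values.
Combined value = 1 ⊕ 6 = 7.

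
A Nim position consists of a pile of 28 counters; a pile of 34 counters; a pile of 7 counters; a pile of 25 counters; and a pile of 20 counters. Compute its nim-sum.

52

Nim-sum: 28 ⊕ 34 ⊕ 7 ⊕ 25 ⊕ 20 = 52.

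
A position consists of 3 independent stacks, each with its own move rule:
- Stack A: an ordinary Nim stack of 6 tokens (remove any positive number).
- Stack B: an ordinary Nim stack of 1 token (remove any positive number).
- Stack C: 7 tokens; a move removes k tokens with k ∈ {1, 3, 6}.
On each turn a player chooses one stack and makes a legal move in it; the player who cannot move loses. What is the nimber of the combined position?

4

Stack A is a plain Nim stack of size 6, so its Grundy value is 6.
Stack B is a plain Nim stack of size 1, so its Grundy value is 1.
Grundy values for stack C (subtraction set {1, 3, 6}):
g(0) = mex{} = 0
g(1) = mex{0} = 1
g(2) = mex{1} = 0
g(3) = mex{0} = 1
g(4) = mex{1} = 0
g(5) = mex{0} = 1
g(6) = mex{0,1} = 2
g(7) = mex{0,1,2} = 3
So g(7) = 3.
By the Sprague-Grundy theorem, the Grundy value of a sum of independent games is the XOR of the component values.
Combined value = 6 XOR 1 XOR 3 = 4.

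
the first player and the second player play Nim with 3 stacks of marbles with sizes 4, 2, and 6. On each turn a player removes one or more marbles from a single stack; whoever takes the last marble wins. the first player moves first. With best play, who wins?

Compute the nim-sum pairwise:
4 ⊕ 2 = 6
6 ⊕ 6 = 0
The nim-sum is 0, so this is a P-position: the player to move is in a losing position under optimal play; the first player is about to move from it and so loses — the second player wins.

the second player wins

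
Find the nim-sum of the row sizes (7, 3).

In binary:
  111  (7)
  011  (3)
  ---
  100  (4)

4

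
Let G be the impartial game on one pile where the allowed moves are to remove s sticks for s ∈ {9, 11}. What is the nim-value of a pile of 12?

1

Build the Grundy sequence with g(k) = mex{g(k−s) : s ∈ {9, 11}, s ≤ k}:
g(0) = mex{} = 0
g(1) = mex{} = 0
g(2) = mex{} = 0
g(3) = mex{} = 0
g(4) = mex{} = 0
g(5) = mex{} = 0
g(6) = mex{} = 0
g(7) = mex{} = 0
g(8) = mex{} = 0
g(9) = mex{0} = 1
g(10) = mex{0} = 1
g(11) = mex{0} = 1
g(12) = mex{0} = 1
So g(12) = 1.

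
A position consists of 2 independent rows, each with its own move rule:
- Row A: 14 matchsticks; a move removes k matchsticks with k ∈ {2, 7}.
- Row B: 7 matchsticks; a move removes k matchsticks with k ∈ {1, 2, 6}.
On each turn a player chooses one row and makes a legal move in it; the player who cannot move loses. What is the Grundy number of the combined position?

0

Grundy values for row A (subtraction set {2, 7}):
k:     0  1  2  3  4  5  6  7  8  9 10 11 12 13 14
g(k):  0  0  1  1  0  0  1  1  2  0  0  1  1  0  0
So g(14) = 0.
For row B, compute g(0), g(1), … with moves {1, 2, 6}:
g(0) = mex{} = 0
g(1) = mex{0} = 1
g(2) = mex{0,1} = 2
g(3) = mex{1,2} = 0
g(4) = mex{0,2} = 1
g(5) = mex{0,1} = 2
g(6) = mex{0,1,2} = 3
g(7) = mex{1,2,3} = 0
So g(7) = 0.
By the Sprague-Grundy theorem, the Grundy value of a sum of independent games is the XOR of the component values.
Combined value = 0 ⊕ 0 = 0.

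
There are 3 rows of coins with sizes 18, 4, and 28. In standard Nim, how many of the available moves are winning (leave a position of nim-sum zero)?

1

In binary:
  10010  (18)
  00100  (4)
  11100  (28)
  -----
  01010  (10)
The overall nim-sum is X = 10. A row of size p has a winning move iff p XOR X < p (reduce it to p XOR X).
  18: 18 XOR 10 = 24 ≥ 18 — no move.
  4: 4 XOR 10 = 14 ≥ 4 — no move.
  28: 28 XOR 10 = 22 < 28 — winning move (to 22).
That gives 1 winning move.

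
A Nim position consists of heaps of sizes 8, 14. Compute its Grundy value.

6

Compute the nim-sum pairwise:
8 ⊕ 14 = 6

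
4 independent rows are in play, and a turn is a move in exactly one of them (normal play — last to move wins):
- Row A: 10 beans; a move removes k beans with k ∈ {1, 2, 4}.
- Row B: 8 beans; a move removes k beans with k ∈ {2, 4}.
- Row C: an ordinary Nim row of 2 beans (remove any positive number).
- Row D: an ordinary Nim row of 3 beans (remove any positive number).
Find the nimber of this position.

1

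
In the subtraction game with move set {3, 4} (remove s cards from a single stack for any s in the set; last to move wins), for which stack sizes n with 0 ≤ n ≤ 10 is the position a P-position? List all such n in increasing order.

Build the Grundy sequence with g(k) = mex{g(k−s) : s ∈ {3, 4}, s ≤ k}:
k:     0  1  2  3  4  5  6  7  8  9 10
g(k):  0  0  0  1  1  1  2  0  0  0  1
The P-positions (g = 0) in 0..10 are 0, 1, 2, 7, 8, 9.

0, 1, 2, 7, 8, 9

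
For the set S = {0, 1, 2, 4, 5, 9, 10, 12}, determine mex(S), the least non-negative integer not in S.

The values 0, 1, 2 are all present; 3 is the first non-negative integer missing from the set.

3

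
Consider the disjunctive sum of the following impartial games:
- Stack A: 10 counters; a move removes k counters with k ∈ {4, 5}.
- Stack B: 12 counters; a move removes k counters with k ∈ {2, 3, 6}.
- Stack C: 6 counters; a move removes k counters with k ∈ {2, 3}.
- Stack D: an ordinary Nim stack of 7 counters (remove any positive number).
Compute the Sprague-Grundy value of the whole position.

6

Build the Grundy sequence for stack A with g(k) = mex{g(k−s) : s ∈ {4, 5}, s ≤ k}:
k:     0  1  2  3  4  5  6  7  8  9 10
g(k):  0  0  0  0  1  1  1  1  2  0  0
So g(10) = 0.
Grundy values for stack B (subtraction set {2, 3, 6}):
g(0) = mex{} = 0
g(1) = mex{} = 0
g(2) = mex{0} = 1
g(3) = mex{0} = 1
g(4) = mex{0,1} = 2
g(5) = mex{1} = 0
g(6) = mex{0,1,2} = 3
g(7) = mex{0,2} = 1
g(8) = mex{0,1,3} = 2
g(9) = mex{1,3} = 0
g(10) = mex{1,2} = 0
g(11) = mex{0,2} = 1
g(12) = mex{0,3} = 1
So g(12) = 1.
Grundy values for stack C (subtraction set {2, 3}):
k:     0  1  2  3  4  5  6
g(k):  0  0  1  1  2  0  0
So g(6) = 0.
Stack D is a plain Nim stack of size 7, so its Grundy value is 7.
By the Sprague-Grundy theorem, the Grundy value of a sum of independent games is the XOR of the component values.
Combined value = 0 ⊕ 1 ⊕ 0 ⊕ 7 = 6.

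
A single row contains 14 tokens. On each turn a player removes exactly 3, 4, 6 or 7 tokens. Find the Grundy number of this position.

Build the Grundy sequence with g(k) = mex{g(k−s) : s ∈ {3, 4, 6, 7}, s ≤ k}:
k:     0  1  2  3  4  5  6  7  8  9 10 11 12 13 14
g(k):  0  0  0  1  1  1  2  2  2  3  0  0  0  1  1
So g(14) = 1.

1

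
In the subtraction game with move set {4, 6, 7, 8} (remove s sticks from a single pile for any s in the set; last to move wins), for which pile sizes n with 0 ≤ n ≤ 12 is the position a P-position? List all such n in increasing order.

0, 1, 2, 3, 12

Compute g(0), g(1), … for moves {4, 6, 7, 8}:
g(0) = mex{} = 0
g(1) = mex{} = 0
g(2) = mex{} = 0
g(3) = mex{} = 0
g(4) = mex{0} = 1
g(5) = mex{0} = 1
g(6) = mex{0} = 1
g(7) = mex{0} = 1
g(8) = mex{0,1} = 2
g(9) = mex{0,1} = 2
g(10) = mex{0,1} = 2
g(11) = mex{0,1} = 2
g(12) = mex{1,2} = 0
The P-positions (g = 0) in 0..12 are 0, 1, 2, 3, 12.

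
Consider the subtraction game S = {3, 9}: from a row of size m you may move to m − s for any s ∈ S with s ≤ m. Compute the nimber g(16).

Compute g(0), g(1), … for moves {3, 9}:
k:     0  1  2  3  4  5  6  7  8  9 10 11 12 13 14 15 16
g(k):  0  0  0  1  1  1  0  0  0  1  1  1  0  0  0  1  1
So g(16) = 1.

1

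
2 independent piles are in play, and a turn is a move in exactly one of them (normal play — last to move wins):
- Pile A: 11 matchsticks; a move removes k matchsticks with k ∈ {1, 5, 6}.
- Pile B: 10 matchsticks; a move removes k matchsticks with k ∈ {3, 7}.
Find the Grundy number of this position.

0

For pile A, compute g(0), g(1), … with moves {1, 5, 6}:
g(0) = mex{} = 0
g(1) = mex{0} = 1
g(2) = mex{1} = 0
g(3) = mex{0} = 1
g(4) = mex{1} = 0
g(5) = mex{0} = 1
g(6) = mex{0,1} = 2
g(7) = mex{0,1,2} = 3
g(8) = mex{0,1,3} = 2
g(9) = mex{0,1,2} = 3
g(10) = mex{0,1,3} = 2
g(11) = mex{1,2} = 0
So g(11) = 0.
Grundy values for pile B (subtraction set {3, 7}):
k:     0  1  2  3  4  5  6  7  8  9 10
g(k):  0  0  0  1  1  1  0  2  2  1  0
So g(10) = 0.
The value of a disjunctive sum is the nim-sum of the parts.
Combined value = 0 XOR 0 = 0.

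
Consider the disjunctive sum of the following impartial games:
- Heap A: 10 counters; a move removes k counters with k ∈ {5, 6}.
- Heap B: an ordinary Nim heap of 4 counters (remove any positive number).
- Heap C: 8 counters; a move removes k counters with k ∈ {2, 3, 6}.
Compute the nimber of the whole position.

4

Grundy values for heap A (subtraction set {5, 6}):
g(0) = mex{} = 0
g(1) = mex{} = 0
g(2) = mex{} = 0
g(3) = mex{} = 0
g(4) = mex{} = 0
g(5) = mex{0} = 1
g(6) = mex{0} = 1
g(7) = mex{0} = 1
g(8) = mex{0} = 1
g(9) = mex{0} = 1
g(10) = mex{0,1} = 2
So g(10) = 2.
Heap B is a plain Nim heap of size 4, so its Grundy value is 4.
Grundy values for heap C (subtraction set {2, 3, 6}):
g(0) = mex{} = 0
g(1) = mex{} = 0
g(2) = mex{0} = 1
g(3) = mex{0} = 1
g(4) = mex{0,1} = 2
g(5) = mex{1} = 0
g(6) = mex{0,1,2} = 3
g(7) = mex{0,2} = 1
g(8) = mex{0,1,3} = 2
So g(8) = 2.
By the Sprague-Grundy theorem, the Grundy value of a sum of independent games is the XOR of the component values.
Combined value = 2 XOR 4 XOR 2 = 4.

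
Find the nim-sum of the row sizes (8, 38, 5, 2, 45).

Nim-sum: 8 ^ 38 ^ 5 ^ 2 ^ 45 = 4.

4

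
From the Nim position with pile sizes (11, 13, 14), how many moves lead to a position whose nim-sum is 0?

3

Nim-sum: 11 ^ 13 ^ 14 = 8.
The overall nim-sum is X = 8. A pile of size p has a winning move iff p XOR X < p (reduce it to p XOR X).
  11: 11 XOR 8 = 3 < 11 — winning move (to 3).
  13: 13 XOR 8 = 5 < 13 — winning move (to 5).
  14: 14 XOR 8 = 6 < 14 — winning move (to 6).
That gives 3 winning moves.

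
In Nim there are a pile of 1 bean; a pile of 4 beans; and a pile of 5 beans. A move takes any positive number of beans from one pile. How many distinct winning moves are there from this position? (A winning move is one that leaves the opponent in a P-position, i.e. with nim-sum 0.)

0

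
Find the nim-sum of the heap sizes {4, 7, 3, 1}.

1

Compute the nim-sum pairwise:
4 ^ 7 = 3
3 ^ 3 = 0
0 ^ 1 = 1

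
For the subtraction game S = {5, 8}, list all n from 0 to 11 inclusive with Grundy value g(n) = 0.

Grundy values for subtraction set {5, 8}:
k:     0  1  2  3  4  5  6  7  8  9 10 11
g(k):  0  0  0  0  0  1  1  1  1  1  2  2
The P-positions (g = 0) in 0..11 are 0, 1, 2, 3, 4.

0, 1, 2, 3, 4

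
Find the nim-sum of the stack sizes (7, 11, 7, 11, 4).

Compute the nim-sum pairwise:
7 ⊕ 11 = 12
12 ⊕ 7 = 11
11 ⊕ 11 = 0
0 ⊕ 4 = 4

4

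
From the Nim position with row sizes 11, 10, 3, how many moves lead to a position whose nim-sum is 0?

3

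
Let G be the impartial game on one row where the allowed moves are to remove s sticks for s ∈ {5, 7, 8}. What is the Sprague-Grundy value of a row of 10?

Compute g(0), g(1), … for moves {5, 7, 8}:
k:     0  1  2  3  4  5  6  7  8  9 10
g(k):  0  0  0  0  0  1  1  1  1  1  2
So g(10) = 2.

2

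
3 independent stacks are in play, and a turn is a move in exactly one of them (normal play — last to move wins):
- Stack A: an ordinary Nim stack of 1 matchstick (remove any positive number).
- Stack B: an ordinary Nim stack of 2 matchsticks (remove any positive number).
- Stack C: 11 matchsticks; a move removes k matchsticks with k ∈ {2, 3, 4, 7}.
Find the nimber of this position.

Stack A is a plain Nim stack of size 1, so its Grundy value is 1.
Stack B is a plain Nim stack of size 2, so its Grundy value is 2.
For stack C, compute g(0), g(1), … with moves {2, 3, 4, 7}:
g(0) = mex{} = 0
g(1) = mex{} = 0
g(2) = mex{0} = 1
g(3) = mex{0} = 1
g(4) = mex{0,1} = 2
g(5) = mex{0,1} = 2
g(6) = mex{1,2} = 0
g(7) = mex{0,1,2} = 3
g(8) = mex{0,2} = 1
g(9) = mex{0,1,2,3} = 4
g(10) = mex{0,1,3} = 2
g(11) = mex{1,2,3,4} = 0
So g(11) = 0.
By the Sprague-Grundy theorem, the Grundy value of a sum of independent games is the XOR of the component values.
Combined value = 1 ⊕ 2 ⊕ 0 = 3.

3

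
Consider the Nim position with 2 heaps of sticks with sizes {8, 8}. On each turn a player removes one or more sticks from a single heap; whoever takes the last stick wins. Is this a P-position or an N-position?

Compute the nim-sum pairwise:
8 ^ 8 = 0
The nim-sum is 0, so this is a P-position: the player to move is in a losing position under optimal play.

P-position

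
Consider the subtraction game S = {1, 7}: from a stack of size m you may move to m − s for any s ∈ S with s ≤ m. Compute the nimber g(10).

0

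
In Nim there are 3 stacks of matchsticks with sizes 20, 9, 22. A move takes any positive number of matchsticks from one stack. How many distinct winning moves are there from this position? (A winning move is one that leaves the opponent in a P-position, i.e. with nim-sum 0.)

Compute the nim-sum pairwise:
20 ⊕ 9 = 29
29 ⊕ 22 = 11
The overall nim-sum is X = 11. A stack of size p has a winning move iff p XOR X < p (reduce it to p XOR X).
  20: 20 XOR 11 = 31 ≥ 20 — no move.
  9: 9 XOR 11 = 2 < 9 — winning move (to 2).
  22: 22 XOR 11 = 29 ≥ 22 — no move.
That gives 1 winning move.

1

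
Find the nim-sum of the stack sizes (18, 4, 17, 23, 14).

30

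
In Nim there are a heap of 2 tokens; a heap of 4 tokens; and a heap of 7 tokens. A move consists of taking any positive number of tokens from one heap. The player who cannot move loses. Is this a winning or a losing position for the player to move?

Bitwise XOR of the heap sizes:
  010  (2)
  100  (4)
  111  (7)
  ---
  001  (1)
The nim-sum is 1 ≠ 0, so this is an N-position: the player to move can win.

Winning position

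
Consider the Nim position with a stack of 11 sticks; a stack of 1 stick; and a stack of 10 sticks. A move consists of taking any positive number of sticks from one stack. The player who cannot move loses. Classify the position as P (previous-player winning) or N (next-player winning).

P-position

Nim-sum: 11 XOR 1 XOR 10 = 0.
The nim-sum is 0, so this is a P-position: the player to move is in a losing position under optimal play.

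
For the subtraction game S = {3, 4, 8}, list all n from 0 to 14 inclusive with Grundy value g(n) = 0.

0, 1, 2, 7, 12, 13, 14

Build the Grundy sequence with g(k) = mex{g(k−s) : s ∈ {3, 4, 8}, s ≤ k}:
g(0) = mex{} = 0
g(1) = mex{} = 0
g(2) = mex{} = 0
g(3) = mex{0} = 1
g(4) = mex{0} = 1
g(5) = mex{0} = 1
g(6) = mex{0,1} = 2
g(7) = mex{1} = 0
g(8) = mex{0,1} = 2
g(9) = mex{0,1,2} = 3
g(10) = mex{0,2} = 1
g(11) = mex{0,1,2} = 3
g(12) = mex{1,2,3} = 0
g(13) = mex{1,3} = 0
g(14) = mex{1,2,3} = 0
The P-positions (g = 0) in 0..14 are 0, 1, 2, 7, 12, 13, 14.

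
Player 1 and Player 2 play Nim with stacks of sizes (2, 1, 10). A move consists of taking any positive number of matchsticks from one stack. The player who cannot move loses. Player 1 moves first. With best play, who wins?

Player 1 wins

Nim-sum: 2 ⊕ 1 ⊕ 10 = 9.
The nim-sum is 9 ≠ 0, so this is an N-position: the player to move can win; Player 1 has a winning move.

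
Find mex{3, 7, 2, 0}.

0 is in the set but 1 is not, so the mex is 1.

1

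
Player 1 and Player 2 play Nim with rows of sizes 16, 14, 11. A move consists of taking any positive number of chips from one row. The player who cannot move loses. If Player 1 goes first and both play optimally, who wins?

Write each in binary and XOR column by column:
  10000  (16)
  01110  (14)
  01011  (11)
  -----
  10101  (21)
The nim-sum is 21 ≠ 0, so this is an N-position: the player to move can win; Player 1 has a winning move.

Player 1 wins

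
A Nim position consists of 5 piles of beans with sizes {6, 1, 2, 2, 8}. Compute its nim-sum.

15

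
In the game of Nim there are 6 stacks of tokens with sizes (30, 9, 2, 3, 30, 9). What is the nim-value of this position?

Compute the nim-sum pairwise:
30 ^ 9 = 23
23 ^ 2 = 21
21 ^ 3 = 22
22 ^ 30 = 8
8 ^ 9 = 1

1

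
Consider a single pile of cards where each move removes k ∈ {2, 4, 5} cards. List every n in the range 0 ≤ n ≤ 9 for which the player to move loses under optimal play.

0, 1, 7, 8

Build the Grundy sequence with g(k) = mex{g(k−s) : s ∈ {2, 4, 5}, s ≤ k}:
g(0) = mex{} = 0
g(1) = mex{} = 0
g(2) = mex{0} = 1
g(3) = mex{0} = 1
g(4) = mex{0,1} = 2
g(5) = mex{0,1} = 2
g(6) = mex{0,1,2} = 3
g(7) = mex{1,2} = 0
g(8) = mex{1,2,3} = 0
g(9) = mex{0,2} = 1
The P-positions (g = 0) in 0..9 are 0, 1, 7, 8.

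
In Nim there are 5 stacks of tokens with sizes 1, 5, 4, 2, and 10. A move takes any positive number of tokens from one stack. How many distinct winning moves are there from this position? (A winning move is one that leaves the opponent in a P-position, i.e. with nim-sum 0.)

1

In binary:
  0001  (1)
  0101  (5)
  0100  (4)
  0010  (2)
  1010  (10)
  ----
  1000  (8)
The overall nim-sum is X = 8. A stack of size p has a winning move iff p XOR X < p (reduce it to p XOR X).
  1: 1 XOR 8 = 9 ≥ 1 — no move.
  5: 5 XOR 8 = 13 ≥ 5 — no move.
  4: 4 XOR 8 = 12 ≥ 4 — no move.
  2: 2 XOR 8 = 10 ≥ 2 — no move.
  10: 10 XOR 8 = 2 < 10 — winning move (to 2).
That gives 1 winning move.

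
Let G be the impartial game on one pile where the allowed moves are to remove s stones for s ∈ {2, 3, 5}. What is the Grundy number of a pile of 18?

2

Compute g(0), g(1), … for moves {2, 3, 5}:
k:     0  1  2  3  4  5  6  7  8  9 10 11 12 13 14 15 16 17 18
g(k):  0  0  1  1  2  2  3  0  0  1  1  2  2  3  0  0  1  1  2
So g(18) = 2.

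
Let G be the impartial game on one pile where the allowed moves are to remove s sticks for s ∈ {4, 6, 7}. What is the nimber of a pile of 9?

2

Grundy values for subtraction set {4, 6, 7}:
g(0) = mex{} = 0
g(1) = mex{} = 0
g(2) = mex{} = 0
g(3) = mex{} = 0
g(4) = mex{0} = 1
g(5) = mex{0} = 1
g(6) = mex{0} = 1
g(7) = mex{0} = 1
g(8) = mex{0,1} = 2
g(9) = mex{0,1} = 2
So g(9) = 2.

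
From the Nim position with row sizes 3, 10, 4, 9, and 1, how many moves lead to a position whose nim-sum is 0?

1

Compute the nim-sum pairwise:
3 ^ 10 = 9
9 ^ 4 = 13
13 ^ 9 = 4
4 ^ 1 = 5
The overall nim-sum is X = 5. A row of size p has a winning move iff p XOR X < p (reduce it to p XOR X).
  3: 3 XOR 5 = 6 ≥ 3 — no move.
  10: 10 XOR 5 = 15 ≥ 10 — no move.
  4: 4 XOR 5 = 1 < 4 — winning move (to 1).
  9: 9 XOR 5 = 12 ≥ 9 — no move.
  1: 1 XOR 5 = 4 ≥ 1 — no move.
That gives 1 winning move.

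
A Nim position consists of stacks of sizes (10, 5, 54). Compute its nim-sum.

Write each in binary and XOR column by column:
  001010  (10)
  000101  (5)
  110110  (54)
  ------
  111001  (57)

57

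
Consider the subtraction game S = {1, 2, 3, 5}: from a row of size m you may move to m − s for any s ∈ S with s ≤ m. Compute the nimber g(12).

0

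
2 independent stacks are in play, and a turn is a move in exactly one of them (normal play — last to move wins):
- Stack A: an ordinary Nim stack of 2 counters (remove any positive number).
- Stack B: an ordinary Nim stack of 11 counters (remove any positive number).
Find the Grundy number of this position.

9

Stack A is a plain Nim stack of size 2, so its Grundy value is 2.
Stack B is a plain Nim stack of size 11, so its Grundy value is 11.
The value of a disjunctive sum is the nim-sum of the parts.
Combined value = 2 XOR 11 = 9.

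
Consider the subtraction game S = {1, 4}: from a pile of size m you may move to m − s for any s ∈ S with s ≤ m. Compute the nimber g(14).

Compute g(0), g(1), … for moves {1, 4}:
g(0) = mex{} = 0
g(1) = mex{0} = 1
g(2) = mex{1} = 0
g(3) = mex{0} = 1
g(4) = mex{0,1} = 2
g(5) = mex{1,2} = 0
g(6) = mex{0} = 1
g(7) = mex{1} = 0
g(8) = mex{0,2} = 1
g(9) = mex{0,1} = 2
g(10) = mex{1,2} = 0
g(11) = mex{0} = 1
g(12) = mex{1} = 0
g(13) = mex{0,2} = 1
g(14) = mex{0,1} = 2
So g(14) = 2.

2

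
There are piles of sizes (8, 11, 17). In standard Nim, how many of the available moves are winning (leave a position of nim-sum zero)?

Write each in binary and XOR column by column:
  01000  (8)
  01011  (11)
  10001  (17)
  -----
  10010  (18)
The overall nim-sum is X = 18. A pile of size p has a winning move iff p XOR X < p (reduce it to p XOR X).
  8: 8 XOR 18 = 26 ≥ 8 — no move.
  11: 11 XOR 18 = 25 ≥ 11 — no move.
  17: 17 XOR 18 = 3 < 17 — winning move (to 3).
That gives 1 winning move.

1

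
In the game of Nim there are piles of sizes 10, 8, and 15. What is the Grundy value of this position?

13

Write each in binary and XOR column by column:
  1010  (10)
  1000  (8)
  1111  (15)
  ----
  1101  (13)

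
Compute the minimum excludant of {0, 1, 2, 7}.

3

The values 0, 1, 2 are all present; 3 is the first non-negative integer missing from the set.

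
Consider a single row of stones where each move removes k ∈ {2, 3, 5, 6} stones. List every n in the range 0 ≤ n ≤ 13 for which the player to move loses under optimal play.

0, 1, 8, 9

Compute g(0), g(1), … for moves {2, 3, 5, 6}:
g(0) = mex{} = 0
g(1) = mex{} = 0
g(2) = mex{0} = 1
g(3) = mex{0} = 1
g(4) = mex{0,1} = 2
g(5) = mex{0,1} = 2
g(6) = mex{0,1,2} = 3
g(7) = mex{0,1,2} = 3
g(8) = mex{1,2,3} = 0
g(9) = mex{1,2,3} = 0
g(10) = mex{0,2,3} = 1
g(11) = mex{0,2,3} = 1
g(12) = mex{0,1,3} = 2
g(13) = mex{0,1,3} = 2
The P-positions (g = 0) in 0..13 are 0, 1, 8, 9.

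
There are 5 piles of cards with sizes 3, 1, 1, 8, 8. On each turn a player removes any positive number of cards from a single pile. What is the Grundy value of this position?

In binary:
  0011  (3)
  0001  (1)
  0001  (1)
  1000  (8)
  1000  (8)
  ----
  0011  (3)

3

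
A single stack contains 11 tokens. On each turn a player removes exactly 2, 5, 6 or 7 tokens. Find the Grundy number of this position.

Build the Grundy sequence with g(k) = mex{g(k−s) : s ∈ {2, 5, 6, 7}, s ≤ k}:
g(0) = mex{} = 0
g(1) = mex{} = 0
g(2) = mex{0} = 1
g(3) = mex{0} = 1
g(4) = mex{1} = 0
g(5) = mex{0,1} = 2
g(6) = mex{0} = 1
g(7) = mex{0,1,2} = 3
g(8) = mex{0,1} = 2
g(9) = mex{0,1,3} = 2
g(10) = mex{0,1,2} = 3
g(11) = mex{0,1,2} = 3
So g(11) = 3.

3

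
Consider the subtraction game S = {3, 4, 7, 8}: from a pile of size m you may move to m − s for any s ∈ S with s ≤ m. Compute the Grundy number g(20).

3

Grundy values for subtraction set {3, 4, 7, 8}:
k:     0  1  2  3  4  5  6  7  8  9 10 11 12 13 14 15 16 17 18 19 20
g(k):  0  0  0  1  1  1  2  2  2  3  3  0  0  0  1  1  1  2  2  2  3
So g(20) = 3.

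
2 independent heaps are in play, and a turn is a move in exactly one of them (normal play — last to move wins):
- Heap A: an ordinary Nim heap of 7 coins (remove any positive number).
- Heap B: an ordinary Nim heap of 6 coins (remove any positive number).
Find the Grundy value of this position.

1

Heap A is a plain Nim heap of size 7, so its Grundy value is 7.
Heap B is a plain Nim heap of size 6, so its Grundy value is 6.
The value of a disjunctive sum is the nim-sum of the parts.
Combined value = 7 ⊕ 6 = 1.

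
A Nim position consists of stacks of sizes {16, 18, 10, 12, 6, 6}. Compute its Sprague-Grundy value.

Nim-sum: 16 ⊕ 18 ⊕ 10 ⊕ 12 ⊕ 6 ⊕ 6 = 4.

4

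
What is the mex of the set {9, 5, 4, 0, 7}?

0 is in the set but 1 is not, so the mex is 1.

1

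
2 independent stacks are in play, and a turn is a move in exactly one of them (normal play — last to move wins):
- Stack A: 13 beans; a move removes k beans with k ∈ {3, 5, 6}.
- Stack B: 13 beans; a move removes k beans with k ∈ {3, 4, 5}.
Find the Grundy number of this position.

Build the Grundy sequence for stack A with g(k) = mex{g(k−s) : s ∈ {3, 5, 6}, s ≤ k}:
g(0) = mex{} = 0
g(1) = mex{} = 0
g(2) = mex{} = 0
g(3) = mex{0} = 1
g(4) = mex{0} = 1
g(5) = mex{0} = 1
g(6) = mex{0,1} = 2
g(7) = mex{0,1} = 2
g(8) = mex{0,1} = 2
g(9) = mex{1,2} = 0
g(10) = mex{1,2} = 0
g(11) = mex{1,2} = 0
g(12) = mex{0,2} = 1
g(13) = mex{0,2} = 1
So g(13) = 1.
Build the Grundy sequence for stack B with g(k) = mex{g(k−s) : s ∈ {3, 4, 5}, s ≤ k}:
k:     0  1  2  3  4  5  6  7  8  9 10 11 12 13
g(k):  0  0  0  1  1  1  2  2  0  0  0  1  1  1
So g(13) = 1.
The value of a disjunctive sum is the nim-sum of the parts.
Combined value = 1 XOR 1 = 0.

0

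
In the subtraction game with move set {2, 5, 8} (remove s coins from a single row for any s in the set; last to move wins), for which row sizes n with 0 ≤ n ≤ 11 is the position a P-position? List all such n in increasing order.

0, 1, 4, 7, 10, 11

Grundy values for subtraction set {2, 5, 8}:
g(0) = mex{} = 0
g(1) = mex{} = 0
g(2) = mex{0} = 1
g(3) = mex{0} = 1
g(4) = mex{1} = 0
g(5) = mex{0,1} = 2
g(6) = mex{0} = 1
g(7) = mex{1,2} = 0
g(8) = mex{0,1} = 2
g(9) = mex{0} = 1
g(10) = mex{1,2} = 0
g(11) = mex{1} = 0
The P-positions (g = 0) in 0..11 are 0, 1, 4, 7, 10, 11.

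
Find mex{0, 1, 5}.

The values 0, 1 are all present; 2 is the first non-negative integer missing from the set.

2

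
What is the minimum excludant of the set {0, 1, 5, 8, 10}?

The values 0, 1 are all present; 2 is the first non-negative integer missing from the set.

2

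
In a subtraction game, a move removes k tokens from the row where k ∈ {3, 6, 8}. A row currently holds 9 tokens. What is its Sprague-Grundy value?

Grundy values for subtraction set {3, 6, 8}:
k:     0  1  2  3  4  5  6  7  8  9
g(k):  0  0  0  1  1  1  2  2  2  3
So g(9) = 3.

3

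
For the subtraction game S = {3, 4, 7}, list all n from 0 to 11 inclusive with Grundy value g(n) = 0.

Grundy values for subtraction set {3, 4, 7}:
k:     0  1  2  3  4  5  6  7  8  9 10 11
g(k):  0  0  0  1  1  1  2  2  2  3  0  0
The P-positions (g = 0) in 0..11 are 0, 1, 2, 10, 11.

0, 1, 2, 10, 11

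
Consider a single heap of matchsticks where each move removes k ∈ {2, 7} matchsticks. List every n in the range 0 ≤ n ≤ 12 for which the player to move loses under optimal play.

0, 1, 4, 5, 9, 10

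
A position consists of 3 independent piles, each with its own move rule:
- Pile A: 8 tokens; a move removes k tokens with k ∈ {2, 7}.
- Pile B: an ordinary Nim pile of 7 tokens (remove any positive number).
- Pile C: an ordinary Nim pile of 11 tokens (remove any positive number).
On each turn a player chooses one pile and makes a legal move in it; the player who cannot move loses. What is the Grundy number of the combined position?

14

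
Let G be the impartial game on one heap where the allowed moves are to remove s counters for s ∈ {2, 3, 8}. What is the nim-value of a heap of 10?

0

Compute g(0), g(1), … for moves {2, 3, 8}:
k:     0  1  2  3  4  5  6  7  8  9 10
g(k):  0  0  1  1  2  0  0  1  1  2  0
So g(10) = 0.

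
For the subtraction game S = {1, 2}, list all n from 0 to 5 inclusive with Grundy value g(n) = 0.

Compute g(0), g(1), … for moves {1, 2}:
k:     0  1  2  3  4  5
g(k):  0  1  2  0  1  2
The P-positions (g = 0) in 0..5 are 0, 3.

0, 3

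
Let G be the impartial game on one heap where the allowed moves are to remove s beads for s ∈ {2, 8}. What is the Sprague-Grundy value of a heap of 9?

2

Build the Grundy sequence with g(k) = mex{g(k−s) : s ∈ {2, 8}, s ≤ k}:
k:     0  1  2  3  4  5  6  7  8  9
g(k):  0  0  1  1  0  0  1  1  2  2
So g(9) = 2.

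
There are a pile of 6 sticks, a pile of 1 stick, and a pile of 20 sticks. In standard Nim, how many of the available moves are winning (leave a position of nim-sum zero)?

Bitwise XOR of the heap sizes:
  00110  (6)
  00001  (1)
  10100  (20)
  -----
  10011  (19)
The overall nim-sum is X = 19. A pile of size p has a winning move iff p XOR X < p (reduce it to p XOR X).
  6: 6 XOR 19 = 21 ≥ 6 — no move.
  1: 1 XOR 19 = 18 ≥ 1 — no move.
  20: 20 XOR 19 = 7 < 20 — winning move (to 7).
That gives 1 winning move.

1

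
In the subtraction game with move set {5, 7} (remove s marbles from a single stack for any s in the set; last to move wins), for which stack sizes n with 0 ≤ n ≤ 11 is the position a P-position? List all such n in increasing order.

0, 1, 2, 3, 4

Compute g(0), g(1), … for moves {5, 7}:
g(0) = mex{} = 0
g(1) = mex{} = 0
g(2) = mex{} = 0
g(3) = mex{} = 0
g(4) = mex{} = 0
g(5) = mex{0} = 1
g(6) = mex{0} = 1
g(7) = mex{0} = 1
g(8) = mex{0} = 1
g(9) = mex{0} = 1
g(10) = mex{0,1} = 2
g(11) = mex{0,1} = 2
The P-positions (g = 0) in 0..11 are 0, 1, 2, 3, 4.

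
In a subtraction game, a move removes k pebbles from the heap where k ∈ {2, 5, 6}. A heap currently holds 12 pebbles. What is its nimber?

0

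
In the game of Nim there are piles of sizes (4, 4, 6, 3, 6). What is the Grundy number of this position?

Bitwise XOR of the heap sizes:
  100  (4)
  100  (4)
  110  (6)
  011  (3)
  110  (6)
  ---
  011  (3)

3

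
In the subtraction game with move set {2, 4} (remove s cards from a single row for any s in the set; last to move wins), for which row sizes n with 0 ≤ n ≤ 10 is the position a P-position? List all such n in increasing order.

Build the Grundy sequence with g(k) = mex{g(k−s) : s ∈ {2, 4}, s ≤ k}:
k:     0  1  2  3  4  5  6  7  8  9 10
g(k):  0  0  1  1  2  2  0  0  1  1  2
The P-positions (g = 0) in 0..10 are 0, 1, 6, 7.

0, 1, 6, 7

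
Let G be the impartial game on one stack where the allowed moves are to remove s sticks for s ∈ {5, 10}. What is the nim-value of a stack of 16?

0

Compute g(0), g(1), … for moves {5, 10}:
k:     0  1  2  3  4  5  6  7  8  9 10 11 12 13 14 15 16
g(k):  0  0  0  0  0  1  1  1  1  1  2  2  2  2  2  0  0
So g(16) = 0.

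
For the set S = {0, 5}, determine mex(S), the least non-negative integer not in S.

0 is in the set but 1 is not, so the mex is 1.

1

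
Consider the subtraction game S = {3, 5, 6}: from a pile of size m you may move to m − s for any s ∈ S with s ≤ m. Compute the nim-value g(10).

Grundy values for subtraction set {3, 5, 6}:
k:     0  1  2  3  4  5  6  7  8  9 10
g(k):  0  0  0  1  1  1  2  2  2  0  0
So g(10) = 0.

0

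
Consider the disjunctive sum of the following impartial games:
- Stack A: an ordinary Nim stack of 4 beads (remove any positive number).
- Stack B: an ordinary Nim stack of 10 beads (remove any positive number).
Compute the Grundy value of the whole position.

14

Stack A is a plain Nim stack of size 4, so its Grundy value is 4.
Stack B is a plain Nim stack of size 10, so its Grundy value is 10.
By the Sprague-Grundy theorem, the Grundy value of a sum of independent games is the XOR of the component values.
Combined value = 4 XOR 10 = 14.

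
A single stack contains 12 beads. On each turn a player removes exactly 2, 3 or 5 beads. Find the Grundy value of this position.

Build the Grundy sequence with g(k) = mex{g(k−s) : s ∈ {2, 3, 5}, s ≤ k}:
k:     0  1  2  3  4  5  6  7  8  9 10 11 12
g(k):  0  0  1  1  2  2  3  0  0  1  1  2  2
So g(12) = 2.

2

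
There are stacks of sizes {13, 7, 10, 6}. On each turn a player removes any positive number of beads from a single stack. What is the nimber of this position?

In binary:
  1101  (13)
  0111  (7)
  1010  (10)
  0110  (6)
  ----
  0110  (6)

6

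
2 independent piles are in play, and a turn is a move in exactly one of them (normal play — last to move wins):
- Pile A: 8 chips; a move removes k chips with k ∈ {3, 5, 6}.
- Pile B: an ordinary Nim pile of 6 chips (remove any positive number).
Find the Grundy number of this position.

4

For pile A, compute g(0), g(1), … with moves {3, 5, 6}:
k:     0  1  2  3  4  5  6  7  8
g(k):  0  0  0  1  1  1  2  2  2
So g(8) = 2.
Pile B is a plain Nim pile of size 6, so its Grundy value is 6.
The value of a disjunctive sum is the nim-sum of the parts.
Combined value = 2 ⊕ 6 = 4.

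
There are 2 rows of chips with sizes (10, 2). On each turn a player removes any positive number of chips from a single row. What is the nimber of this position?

Compute the nim-sum pairwise:
10 ^ 2 = 8

8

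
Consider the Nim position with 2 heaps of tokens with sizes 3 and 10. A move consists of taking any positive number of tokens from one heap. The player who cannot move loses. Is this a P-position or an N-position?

N-position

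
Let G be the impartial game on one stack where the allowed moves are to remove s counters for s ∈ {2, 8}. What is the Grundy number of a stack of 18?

Grundy values for subtraction set {2, 8}:
k:     0  1  2  3  4  5  6  7  8  9 10 11 12 13 14 15 16 17 18
g(k):  0  0  1  1  0  0  1  1  2  2  0  0  1  1  0  0  1  1  2
So g(18) = 2.

2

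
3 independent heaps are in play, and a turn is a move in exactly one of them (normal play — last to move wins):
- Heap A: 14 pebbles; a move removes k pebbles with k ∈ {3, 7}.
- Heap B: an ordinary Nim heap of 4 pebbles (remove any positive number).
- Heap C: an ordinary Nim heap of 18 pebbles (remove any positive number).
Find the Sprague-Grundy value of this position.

Build the Grundy sequence for heap A with g(k) = mex{g(k−s) : s ∈ {3, 7}, s ≤ k}:
g(0) = mex{} = 0
g(1) = mex{} = 0
g(2) = mex{} = 0
g(3) = mex{0} = 1
g(4) = mex{0} = 1
g(5) = mex{0} = 1
g(6) = mex{1} = 0
g(7) = mex{0,1} = 2
g(8) = mex{0,1} = 2
g(9) = mex{0} = 1
g(10) = mex{1,2} = 0
g(11) = mex{1,2} = 0
g(12) = mex{1} = 0
g(13) = mex{0} = 1
g(14) = mex{0,2} = 1
So g(14) = 1.
Heap B is a plain Nim heap of size 4, so its Grundy value is 4.
Heap C is a plain Nim heap of size 18, so its Grundy value is 18.
The value of a disjunctive sum is the nim-sum of the parts.
Combined value = 1 ⊕ 4 ⊕ 18 = 23.

23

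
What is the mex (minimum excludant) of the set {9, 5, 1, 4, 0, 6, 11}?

The values 0, 1 are all present; 2 is the first non-negative integer missing from the set.

2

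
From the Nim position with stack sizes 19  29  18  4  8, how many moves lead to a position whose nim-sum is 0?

3

Nim-sum: 19 XOR 29 XOR 18 XOR 4 XOR 8 = 16.
The overall nim-sum is X = 16. A stack of size p has a winning move iff p XOR X < p (reduce it to p XOR X).
  19: 19 XOR 16 = 3 < 19 — winning move (to 3).
  29: 29 XOR 16 = 13 < 29 — winning move (to 13).
  18: 18 XOR 16 = 2 < 18 — winning move (to 2).
  4: 4 XOR 16 = 20 ≥ 4 — no move.
  8: 8 XOR 16 = 24 ≥ 8 — no move.
That gives 3 winning moves.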